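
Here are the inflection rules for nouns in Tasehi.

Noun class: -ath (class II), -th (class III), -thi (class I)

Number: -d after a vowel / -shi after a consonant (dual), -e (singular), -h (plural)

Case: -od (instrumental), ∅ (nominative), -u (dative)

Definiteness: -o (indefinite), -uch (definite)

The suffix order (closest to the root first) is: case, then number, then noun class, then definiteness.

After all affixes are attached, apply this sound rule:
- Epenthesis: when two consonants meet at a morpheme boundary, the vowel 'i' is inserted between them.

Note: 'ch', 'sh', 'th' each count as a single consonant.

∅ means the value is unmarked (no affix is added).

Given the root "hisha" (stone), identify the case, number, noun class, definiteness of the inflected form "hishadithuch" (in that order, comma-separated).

Segment: hisha-d-th-uch.
case: ∅ → nominative.
number: -d/shi → dual.
noun class: -th → class III.
definiteness: -uch → definite.

nominative, dual, class III, definite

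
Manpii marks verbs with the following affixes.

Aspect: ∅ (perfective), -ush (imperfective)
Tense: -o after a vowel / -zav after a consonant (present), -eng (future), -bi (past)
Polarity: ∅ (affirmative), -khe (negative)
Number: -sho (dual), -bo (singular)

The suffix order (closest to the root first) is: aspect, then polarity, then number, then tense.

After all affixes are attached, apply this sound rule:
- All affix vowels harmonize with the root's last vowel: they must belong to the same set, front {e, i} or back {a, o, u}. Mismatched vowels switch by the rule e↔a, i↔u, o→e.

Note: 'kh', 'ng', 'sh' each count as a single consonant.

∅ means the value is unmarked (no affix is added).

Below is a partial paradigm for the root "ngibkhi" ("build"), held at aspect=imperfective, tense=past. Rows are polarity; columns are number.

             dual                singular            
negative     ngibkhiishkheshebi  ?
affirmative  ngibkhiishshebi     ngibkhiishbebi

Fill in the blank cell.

ngibkhiishkhebebi

Attach aspect imperfective -ush → ngibkhiush.
Attach polarity negative -khe → ngibkhiushkhe.
Attach number singular -bo → ngibkhiushkhebo.
Attach tense past -bi → ngibkhiushkhebobi.
Apply vowel harmony: ngibkhiushkhebobi → ngibkhiishkhebebi.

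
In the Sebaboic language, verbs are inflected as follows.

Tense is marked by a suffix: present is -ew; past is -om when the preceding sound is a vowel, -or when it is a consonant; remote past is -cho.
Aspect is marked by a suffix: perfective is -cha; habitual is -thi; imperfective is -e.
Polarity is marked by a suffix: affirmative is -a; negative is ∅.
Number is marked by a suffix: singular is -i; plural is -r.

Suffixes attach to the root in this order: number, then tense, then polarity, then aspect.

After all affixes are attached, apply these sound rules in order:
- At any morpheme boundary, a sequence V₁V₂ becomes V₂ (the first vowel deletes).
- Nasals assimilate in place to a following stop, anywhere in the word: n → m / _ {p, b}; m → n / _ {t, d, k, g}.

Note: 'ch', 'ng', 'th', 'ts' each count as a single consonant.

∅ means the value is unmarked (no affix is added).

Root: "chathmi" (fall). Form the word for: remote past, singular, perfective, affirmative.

chathmichacha

Attach number singular -i → chathmii.
Attach tense remote past -cho → chathmiicho.
Attach polarity affirmative -a → chathmiichoa.
Attach aspect perfective -cha → chathmiichoacha.
Apply vowel deletion: chathmiichoacha → chathmichacha.
Nasal assimilation: no change.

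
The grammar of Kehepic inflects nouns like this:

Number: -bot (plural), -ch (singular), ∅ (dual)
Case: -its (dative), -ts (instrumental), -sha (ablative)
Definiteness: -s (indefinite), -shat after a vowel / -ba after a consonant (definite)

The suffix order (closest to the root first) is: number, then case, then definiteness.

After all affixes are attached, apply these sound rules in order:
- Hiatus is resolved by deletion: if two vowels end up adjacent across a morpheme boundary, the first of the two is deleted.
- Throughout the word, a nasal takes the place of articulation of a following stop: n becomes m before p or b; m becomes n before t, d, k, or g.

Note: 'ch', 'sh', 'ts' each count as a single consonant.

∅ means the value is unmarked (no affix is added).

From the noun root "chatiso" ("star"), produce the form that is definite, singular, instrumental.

Attach number singular -ch → chatisoch.
Attach case instrumental -ts → chatisochts.
Attach definiteness definite -ba (after consonant 'ts') → chatisochtsba.
Vowel deletion: no change.
Nasal assimilation: no change.

chatisochtsba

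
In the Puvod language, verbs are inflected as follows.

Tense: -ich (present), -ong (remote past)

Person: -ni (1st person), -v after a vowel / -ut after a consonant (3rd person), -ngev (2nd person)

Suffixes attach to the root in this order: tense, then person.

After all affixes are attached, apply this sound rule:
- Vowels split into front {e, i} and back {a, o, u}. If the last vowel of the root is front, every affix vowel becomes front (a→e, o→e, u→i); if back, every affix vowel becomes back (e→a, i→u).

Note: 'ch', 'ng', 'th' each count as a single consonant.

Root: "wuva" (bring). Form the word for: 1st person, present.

wuvauchnu

Attach tense present -ich → wuvaich.
Attach person 1st person -ni → wuvaichni.
Apply vowel harmony: wuvaichni → wuvauchnu.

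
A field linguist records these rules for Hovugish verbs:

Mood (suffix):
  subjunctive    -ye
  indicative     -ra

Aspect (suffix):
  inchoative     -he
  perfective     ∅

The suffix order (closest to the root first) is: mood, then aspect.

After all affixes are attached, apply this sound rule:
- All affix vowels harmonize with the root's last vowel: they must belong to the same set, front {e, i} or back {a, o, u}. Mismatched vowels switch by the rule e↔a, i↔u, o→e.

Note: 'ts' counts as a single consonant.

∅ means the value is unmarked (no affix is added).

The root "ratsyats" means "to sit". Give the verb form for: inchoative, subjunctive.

ratsyatsyaha

Attach mood subjunctive -ye → ratsyatsye.
Attach aspect inchoative -he → ratsyatsyehe.
Apply vowel harmony: ratsyatsyehe → ratsyatsyaha.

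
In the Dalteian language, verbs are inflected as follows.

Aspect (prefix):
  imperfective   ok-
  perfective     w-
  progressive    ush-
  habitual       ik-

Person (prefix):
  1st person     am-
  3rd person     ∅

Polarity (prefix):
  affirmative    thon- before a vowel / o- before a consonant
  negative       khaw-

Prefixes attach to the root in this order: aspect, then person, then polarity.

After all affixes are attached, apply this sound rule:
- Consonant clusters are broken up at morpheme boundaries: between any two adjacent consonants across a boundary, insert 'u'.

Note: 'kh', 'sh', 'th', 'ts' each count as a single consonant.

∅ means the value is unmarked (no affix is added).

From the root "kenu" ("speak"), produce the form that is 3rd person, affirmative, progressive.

Attach aspect progressive ush- → ushkenu.
person = 3rd person: zero marking, form stays ushkenu.
Attach polarity affirmative thon- (before vowel 'u') → thonushkenu.
Apply epenthesis: thonushkenu → thonushukenu.

thonushukenu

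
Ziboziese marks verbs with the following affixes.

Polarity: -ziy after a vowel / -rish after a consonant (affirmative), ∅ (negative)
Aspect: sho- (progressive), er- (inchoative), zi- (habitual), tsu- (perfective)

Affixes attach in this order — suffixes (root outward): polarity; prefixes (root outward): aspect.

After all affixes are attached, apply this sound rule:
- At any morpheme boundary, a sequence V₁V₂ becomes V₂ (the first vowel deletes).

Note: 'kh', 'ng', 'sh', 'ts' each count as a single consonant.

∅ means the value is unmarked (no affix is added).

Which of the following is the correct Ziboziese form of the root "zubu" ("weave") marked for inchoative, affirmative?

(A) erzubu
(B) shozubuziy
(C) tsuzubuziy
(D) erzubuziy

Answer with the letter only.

Attach aspect inchoative er- → erzubu.
Attach polarity affirmative -ziy (after vowel 'u') → erzubuziy.
Vowel deletion: no change.
So the correct form is erzubuziy, option (D).
(A) erzubu is wrong: it uses negative instead of affirmative for polarity.
(B) shozubuziy is wrong: it uses progressive instead of inchoative for aspect.
(C) tsuzubuziy is wrong: it uses perfective instead of inchoative for aspect.

D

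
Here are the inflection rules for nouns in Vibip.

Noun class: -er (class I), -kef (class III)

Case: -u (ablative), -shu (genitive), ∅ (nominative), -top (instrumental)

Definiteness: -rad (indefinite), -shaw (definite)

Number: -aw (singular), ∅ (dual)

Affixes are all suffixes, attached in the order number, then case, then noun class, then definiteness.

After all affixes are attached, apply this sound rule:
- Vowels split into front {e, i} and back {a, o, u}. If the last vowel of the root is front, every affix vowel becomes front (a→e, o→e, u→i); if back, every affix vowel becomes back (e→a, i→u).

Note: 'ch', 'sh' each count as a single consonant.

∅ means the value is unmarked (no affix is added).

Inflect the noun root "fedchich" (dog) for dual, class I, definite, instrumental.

fedchichtepershew

number = dual: zero marking, form stays fedchich.
Attach case instrumental -top → fedchichtop.
Attach noun class class I -er → fedchichtoper.
Attach definiteness definite -shaw → fedchichtopershaw.
Apply vowel harmony: fedchichtopershaw → fedchichtepershew.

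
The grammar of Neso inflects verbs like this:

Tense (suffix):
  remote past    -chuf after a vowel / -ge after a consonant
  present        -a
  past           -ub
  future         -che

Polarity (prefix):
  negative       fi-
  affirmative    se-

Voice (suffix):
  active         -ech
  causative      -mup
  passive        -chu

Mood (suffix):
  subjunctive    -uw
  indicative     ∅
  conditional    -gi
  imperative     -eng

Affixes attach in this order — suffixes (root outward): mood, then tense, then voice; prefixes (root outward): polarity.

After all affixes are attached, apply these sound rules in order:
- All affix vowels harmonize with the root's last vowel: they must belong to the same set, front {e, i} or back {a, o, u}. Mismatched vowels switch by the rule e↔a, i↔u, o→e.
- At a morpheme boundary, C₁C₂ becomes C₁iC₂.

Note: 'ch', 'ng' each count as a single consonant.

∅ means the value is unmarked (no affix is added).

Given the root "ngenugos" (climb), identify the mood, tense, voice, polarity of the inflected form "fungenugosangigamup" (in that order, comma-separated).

Segment: fi-ngenugos-eng-ge-mup.
mood: -eng → imperative.
tense: -chuf/ge → remote past.
voice: -mup → causative.
polarity: fi- → negative.

imperative, remote past, causative, negative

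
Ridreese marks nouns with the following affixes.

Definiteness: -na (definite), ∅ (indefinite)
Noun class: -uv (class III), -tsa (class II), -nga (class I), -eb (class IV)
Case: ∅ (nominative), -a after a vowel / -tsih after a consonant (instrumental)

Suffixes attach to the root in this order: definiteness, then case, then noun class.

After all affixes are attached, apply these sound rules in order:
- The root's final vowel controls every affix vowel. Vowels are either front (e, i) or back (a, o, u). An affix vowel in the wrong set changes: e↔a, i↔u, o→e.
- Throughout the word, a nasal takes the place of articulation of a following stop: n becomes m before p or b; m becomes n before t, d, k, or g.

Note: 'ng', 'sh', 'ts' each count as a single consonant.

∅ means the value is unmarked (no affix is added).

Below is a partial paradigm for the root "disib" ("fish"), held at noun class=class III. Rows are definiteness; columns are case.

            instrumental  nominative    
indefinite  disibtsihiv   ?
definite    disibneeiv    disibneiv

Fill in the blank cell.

disibiv

definiteness = indefinite: zero marking, form stays disib.
case = nominative: zero marking, form stays disib.
Attach noun class class III -uv → disibuv.
Apply vowel harmony: disibuv → disibiv.
Nasal assimilation: no change.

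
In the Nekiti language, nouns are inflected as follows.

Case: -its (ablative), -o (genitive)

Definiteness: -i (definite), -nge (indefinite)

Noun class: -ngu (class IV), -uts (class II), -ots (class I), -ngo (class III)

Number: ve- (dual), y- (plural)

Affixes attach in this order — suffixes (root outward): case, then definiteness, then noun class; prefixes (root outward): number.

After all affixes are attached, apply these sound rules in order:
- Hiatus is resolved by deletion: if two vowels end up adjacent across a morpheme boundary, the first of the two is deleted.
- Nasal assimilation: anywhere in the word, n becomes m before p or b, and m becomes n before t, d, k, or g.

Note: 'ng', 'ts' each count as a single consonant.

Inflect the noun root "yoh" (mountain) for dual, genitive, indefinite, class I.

veyohongots

Attach case genitive -o → yoho.
Attach definiteness indefinite -nge → yohonge.
Attach number dual ve- → veyohonge.
Attach noun class class I -ots → veyohongeots.
Apply vowel deletion: veyohongeots → veyohongots.
Nasal assimilation: no change.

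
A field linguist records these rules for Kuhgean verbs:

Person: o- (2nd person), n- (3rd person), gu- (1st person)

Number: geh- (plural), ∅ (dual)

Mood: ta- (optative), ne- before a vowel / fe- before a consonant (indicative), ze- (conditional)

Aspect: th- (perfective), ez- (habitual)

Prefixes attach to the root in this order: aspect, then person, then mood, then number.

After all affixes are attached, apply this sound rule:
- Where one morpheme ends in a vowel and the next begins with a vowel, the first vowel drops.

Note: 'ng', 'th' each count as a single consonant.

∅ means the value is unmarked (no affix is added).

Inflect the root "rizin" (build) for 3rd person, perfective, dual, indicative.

Attach aspect perfective th- → thrizin.
Attach person 3rd person n- → nthrizin.
Attach mood indicative fe- (before consonant 'n') → fenthrizin.
number = dual: zero marking, form stays fenthrizin.
Vowel deletion: no change.

fenthrizin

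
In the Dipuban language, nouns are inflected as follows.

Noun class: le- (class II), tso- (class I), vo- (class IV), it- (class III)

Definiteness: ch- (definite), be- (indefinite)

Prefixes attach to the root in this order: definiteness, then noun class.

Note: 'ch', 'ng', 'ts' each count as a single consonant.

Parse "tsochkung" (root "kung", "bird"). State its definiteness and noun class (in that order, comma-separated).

Segment: tso-ch-kung.
definiteness: ch- → definite.
noun class: tso- → class I.

definite, class I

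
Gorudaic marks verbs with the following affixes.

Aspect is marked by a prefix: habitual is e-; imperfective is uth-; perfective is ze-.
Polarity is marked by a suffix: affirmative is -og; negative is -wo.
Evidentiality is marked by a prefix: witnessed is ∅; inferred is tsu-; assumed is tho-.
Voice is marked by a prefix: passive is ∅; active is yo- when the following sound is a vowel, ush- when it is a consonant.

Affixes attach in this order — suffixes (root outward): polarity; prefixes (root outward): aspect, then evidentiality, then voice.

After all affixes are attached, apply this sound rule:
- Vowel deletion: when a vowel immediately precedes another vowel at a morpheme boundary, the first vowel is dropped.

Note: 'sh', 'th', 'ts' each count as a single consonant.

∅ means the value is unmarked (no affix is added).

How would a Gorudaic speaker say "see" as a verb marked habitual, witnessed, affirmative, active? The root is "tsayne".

yetsaynog

Attach aspect habitual e- → etsayne.
Attach polarity affirmative -og → etsayneog.
evidentiality = witnessed: zero marking, form stays etsayneog.
Attach voice active yo- (before vowel 'e') → yoetsayneog.
Apply vowel deletion: yoetsayneog → yetsaynog.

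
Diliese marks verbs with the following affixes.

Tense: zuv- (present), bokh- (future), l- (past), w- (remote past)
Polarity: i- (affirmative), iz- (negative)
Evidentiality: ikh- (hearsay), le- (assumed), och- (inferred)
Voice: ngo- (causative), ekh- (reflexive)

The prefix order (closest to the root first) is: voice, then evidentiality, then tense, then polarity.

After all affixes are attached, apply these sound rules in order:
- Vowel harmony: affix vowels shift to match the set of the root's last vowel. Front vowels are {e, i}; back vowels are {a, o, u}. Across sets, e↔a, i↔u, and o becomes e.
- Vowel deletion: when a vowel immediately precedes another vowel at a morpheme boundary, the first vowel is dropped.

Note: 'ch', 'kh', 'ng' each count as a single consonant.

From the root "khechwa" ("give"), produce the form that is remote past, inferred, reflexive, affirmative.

Attach voice reflexive ekh- → ekhkhechwa.
Attach evidentiality inferred och- → ochekhkhechwa.
Attach tense remote past w- → wochekhkhechwa.
Attach polarity affirmative i- → iwochekhkhechwa.
Apply vowel harmony: iwochekhkhechwa → uwochakhkhechwa.
Vowel deletion: no change.

uwochakhkhechwa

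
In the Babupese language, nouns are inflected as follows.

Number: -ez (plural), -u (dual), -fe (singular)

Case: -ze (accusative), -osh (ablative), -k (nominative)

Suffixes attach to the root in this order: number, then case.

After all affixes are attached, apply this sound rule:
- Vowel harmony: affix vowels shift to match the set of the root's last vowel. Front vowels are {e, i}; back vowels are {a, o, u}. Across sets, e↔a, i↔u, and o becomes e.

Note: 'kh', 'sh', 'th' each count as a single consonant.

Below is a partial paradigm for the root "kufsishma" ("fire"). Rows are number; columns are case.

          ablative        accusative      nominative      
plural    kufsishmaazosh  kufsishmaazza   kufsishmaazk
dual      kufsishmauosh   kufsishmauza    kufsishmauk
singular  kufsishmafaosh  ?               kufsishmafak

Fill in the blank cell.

Attach number singular -fe → kufsishmafe.
Attach case accusative -ze → kufsishmafeze.
Apply vowel harmony: kufsishmafeze → kufsishmafaza.

kufsishmafaza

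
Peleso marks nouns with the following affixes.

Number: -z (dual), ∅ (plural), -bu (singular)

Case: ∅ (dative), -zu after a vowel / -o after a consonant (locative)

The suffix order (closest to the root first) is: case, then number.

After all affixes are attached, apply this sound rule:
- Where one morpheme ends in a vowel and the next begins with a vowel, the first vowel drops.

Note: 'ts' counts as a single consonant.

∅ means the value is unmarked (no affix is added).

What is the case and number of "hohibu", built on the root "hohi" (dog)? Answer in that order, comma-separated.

Segment: hohi-bu.
case: ∅ → dative.
number: -bu → singular.

dative, singular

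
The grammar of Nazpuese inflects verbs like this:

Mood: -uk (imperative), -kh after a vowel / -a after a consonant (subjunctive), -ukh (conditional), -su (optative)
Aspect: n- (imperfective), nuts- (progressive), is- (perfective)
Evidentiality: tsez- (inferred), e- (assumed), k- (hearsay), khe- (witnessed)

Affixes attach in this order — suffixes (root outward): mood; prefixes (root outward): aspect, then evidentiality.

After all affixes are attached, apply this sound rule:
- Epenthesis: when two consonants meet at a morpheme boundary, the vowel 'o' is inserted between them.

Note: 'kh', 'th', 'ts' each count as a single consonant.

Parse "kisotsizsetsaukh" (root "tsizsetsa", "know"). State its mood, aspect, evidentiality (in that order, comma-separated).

conditional, perfective, hearsay

Segment: k-is-tsizsetsa-ukh.
mood: -ukh → conditional.
aspect: is- → perfective.
evidentiality: k- → hearsay.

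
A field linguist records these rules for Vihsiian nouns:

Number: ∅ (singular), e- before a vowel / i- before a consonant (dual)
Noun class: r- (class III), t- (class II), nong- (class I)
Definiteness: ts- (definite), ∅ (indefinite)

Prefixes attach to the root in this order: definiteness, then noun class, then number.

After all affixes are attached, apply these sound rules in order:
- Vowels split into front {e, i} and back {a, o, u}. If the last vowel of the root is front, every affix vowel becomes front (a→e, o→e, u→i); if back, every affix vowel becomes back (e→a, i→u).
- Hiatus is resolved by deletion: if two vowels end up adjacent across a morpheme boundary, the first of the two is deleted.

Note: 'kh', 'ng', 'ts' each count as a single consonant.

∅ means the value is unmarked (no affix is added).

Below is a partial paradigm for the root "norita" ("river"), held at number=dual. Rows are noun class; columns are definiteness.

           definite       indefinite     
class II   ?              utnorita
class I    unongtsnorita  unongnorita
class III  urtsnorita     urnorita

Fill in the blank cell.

Attach definiteness definite ts- → tsnorita.
Attach noun class class II t- → ttsnorita.
Attach number dual i- (before consonant 't') → ittsnorita.
Apply vowel harmony: ittsnorita → uttsnorita.
Vowel deletion: no change.

uttsnorita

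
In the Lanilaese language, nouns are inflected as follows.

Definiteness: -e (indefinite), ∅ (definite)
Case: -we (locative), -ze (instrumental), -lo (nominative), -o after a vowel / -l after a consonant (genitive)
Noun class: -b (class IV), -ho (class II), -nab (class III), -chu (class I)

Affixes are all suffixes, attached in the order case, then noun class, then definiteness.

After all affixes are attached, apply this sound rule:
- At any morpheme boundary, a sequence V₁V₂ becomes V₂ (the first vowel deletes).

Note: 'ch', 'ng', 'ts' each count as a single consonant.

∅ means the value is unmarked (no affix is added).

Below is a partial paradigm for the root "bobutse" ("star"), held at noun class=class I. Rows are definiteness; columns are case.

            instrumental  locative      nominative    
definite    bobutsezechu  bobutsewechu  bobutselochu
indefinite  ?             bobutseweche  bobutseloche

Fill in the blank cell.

Attach case instrumental -ze → bobutseze.
Attach noun class class I -chu → bobutsezechu.
Attach definiteness indefinite -e → bobutsezechue.
Apply vowel deletion: bobutsezechue → bobutsezeche.

bobutsezeche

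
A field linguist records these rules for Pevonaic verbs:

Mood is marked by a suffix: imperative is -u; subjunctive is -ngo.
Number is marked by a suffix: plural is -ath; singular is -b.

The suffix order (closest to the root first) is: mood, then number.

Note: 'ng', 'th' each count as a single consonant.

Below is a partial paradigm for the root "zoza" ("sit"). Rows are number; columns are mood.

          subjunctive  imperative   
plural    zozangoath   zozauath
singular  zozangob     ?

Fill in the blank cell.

zozaub

Attach mood imperative -u → zozau.
Attach number singular -b → zozaub.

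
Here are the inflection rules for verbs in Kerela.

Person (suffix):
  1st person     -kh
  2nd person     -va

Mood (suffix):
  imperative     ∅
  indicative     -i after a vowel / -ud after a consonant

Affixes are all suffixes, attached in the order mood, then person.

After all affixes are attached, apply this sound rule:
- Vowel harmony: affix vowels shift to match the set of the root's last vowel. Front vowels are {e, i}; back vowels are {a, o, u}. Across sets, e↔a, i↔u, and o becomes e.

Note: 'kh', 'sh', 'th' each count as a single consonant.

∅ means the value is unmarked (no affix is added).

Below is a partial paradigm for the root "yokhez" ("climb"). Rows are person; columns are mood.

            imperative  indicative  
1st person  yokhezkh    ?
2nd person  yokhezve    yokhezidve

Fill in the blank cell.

yokhezidkh

Attach mood indicative -ud (after consonant 'z') → yokhezud.
Attach person 1st person -kh → yokhezudkh.
Apply vowel harmony: yokhezudkh → yokhezidkh.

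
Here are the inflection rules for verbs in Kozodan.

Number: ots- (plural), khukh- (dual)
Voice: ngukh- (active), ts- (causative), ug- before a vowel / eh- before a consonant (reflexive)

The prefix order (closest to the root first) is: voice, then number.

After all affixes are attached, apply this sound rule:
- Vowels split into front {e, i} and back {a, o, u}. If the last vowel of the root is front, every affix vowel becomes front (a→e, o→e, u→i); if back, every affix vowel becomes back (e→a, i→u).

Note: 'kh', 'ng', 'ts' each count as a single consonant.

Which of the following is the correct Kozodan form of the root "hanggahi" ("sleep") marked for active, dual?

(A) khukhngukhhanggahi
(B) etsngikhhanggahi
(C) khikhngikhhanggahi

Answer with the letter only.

C

Attach voice active ngukh- → ngukhhanggahi.
Attach number dual khukh- → khukhngukhhanggahi.
Apply vowel harmony: khukhngukhhanggahi → khikhngikhhanggahi.
So the correct form is khikhngikhhanggahi, option (C).
(A) khukhngukhhanggahi is wrong: it fails to apply the sound rule(s).
(B) etsngikhhanggahi is wrong: it uses plural instead of dual for number.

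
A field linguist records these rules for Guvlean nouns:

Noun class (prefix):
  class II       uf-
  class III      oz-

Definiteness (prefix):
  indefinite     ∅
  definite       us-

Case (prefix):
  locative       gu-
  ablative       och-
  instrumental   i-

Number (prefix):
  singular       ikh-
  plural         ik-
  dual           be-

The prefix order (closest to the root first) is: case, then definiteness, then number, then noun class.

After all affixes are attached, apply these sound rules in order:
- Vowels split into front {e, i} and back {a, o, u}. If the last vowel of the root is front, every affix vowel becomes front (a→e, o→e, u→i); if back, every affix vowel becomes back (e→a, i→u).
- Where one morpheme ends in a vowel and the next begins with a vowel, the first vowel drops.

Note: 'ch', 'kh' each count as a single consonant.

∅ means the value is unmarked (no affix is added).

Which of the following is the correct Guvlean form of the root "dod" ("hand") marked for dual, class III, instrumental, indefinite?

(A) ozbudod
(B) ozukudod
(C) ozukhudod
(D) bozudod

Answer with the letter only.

A

Attach case instrumental i- → idod.
definiteness = indefinite: zero marking, form stays idod.
Attach number dual be- → beidod.
Attach noun class class III oz- → ozbeidod.
Apply vowel harmony: ozbeidod → ozbaudod.
Apply vowel deletion: ozbaudod → ozbudod.
So the correct form is ozbudod, option (A).
(B) ozukudod is wrong: it uses plural instead of dual for number.
(D) bozudod is wrong: it has the affixes in the wrong order.
(C) ozukhudod is wrong: it uses singular instead of dual for number.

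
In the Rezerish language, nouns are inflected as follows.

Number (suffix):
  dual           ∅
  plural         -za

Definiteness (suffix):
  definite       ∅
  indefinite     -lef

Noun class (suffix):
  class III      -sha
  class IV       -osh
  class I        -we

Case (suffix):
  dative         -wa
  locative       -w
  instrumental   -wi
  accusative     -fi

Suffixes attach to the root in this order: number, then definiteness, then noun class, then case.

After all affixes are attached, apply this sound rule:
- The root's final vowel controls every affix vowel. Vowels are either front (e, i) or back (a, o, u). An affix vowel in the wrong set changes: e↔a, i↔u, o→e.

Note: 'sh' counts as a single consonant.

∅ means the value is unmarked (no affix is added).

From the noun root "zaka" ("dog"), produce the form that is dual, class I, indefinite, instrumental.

zakalafwawu

number = dual: zero marking, form stays zaka.
Attach definiteness indefinite -lef → zakalef.
Attach noun class class I -we → zakalefwe.
Attach case instrumental -wi → zakalefwewi.
Apply vowel harmony: zakalefwewi → zakalafwawu.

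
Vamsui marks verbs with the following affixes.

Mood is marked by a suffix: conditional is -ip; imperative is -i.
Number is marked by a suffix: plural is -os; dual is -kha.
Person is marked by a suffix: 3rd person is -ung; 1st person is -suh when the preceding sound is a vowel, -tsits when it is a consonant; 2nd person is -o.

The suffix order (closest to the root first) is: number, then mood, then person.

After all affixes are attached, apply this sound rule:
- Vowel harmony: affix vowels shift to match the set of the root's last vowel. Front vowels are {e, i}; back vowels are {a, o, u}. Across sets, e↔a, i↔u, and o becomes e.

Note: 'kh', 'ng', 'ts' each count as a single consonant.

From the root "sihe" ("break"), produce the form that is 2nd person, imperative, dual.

sihekheie

Attach number dual -kha → sihekha.
Attach mood imperative -i → sihekhai.
Attach person 2nd person -o → sihekhaio.
Apply vowel harmony: sihekhaio → sihekheie.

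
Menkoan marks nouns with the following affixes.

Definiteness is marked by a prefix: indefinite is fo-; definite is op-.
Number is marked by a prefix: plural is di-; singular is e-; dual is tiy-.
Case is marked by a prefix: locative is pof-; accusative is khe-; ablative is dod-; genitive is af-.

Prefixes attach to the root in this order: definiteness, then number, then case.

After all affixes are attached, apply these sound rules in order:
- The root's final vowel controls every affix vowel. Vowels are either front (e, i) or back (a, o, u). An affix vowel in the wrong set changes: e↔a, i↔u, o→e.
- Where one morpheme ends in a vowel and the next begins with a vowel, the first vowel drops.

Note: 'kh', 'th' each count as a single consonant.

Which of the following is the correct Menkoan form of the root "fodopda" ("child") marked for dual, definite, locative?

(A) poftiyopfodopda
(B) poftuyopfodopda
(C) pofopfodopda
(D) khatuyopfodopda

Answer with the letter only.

Attach definiteness definite op- → opfodopda.
Attach number dual tiy- → tiyopfodopda.
Attach case locative pof- → poftiyopfodopda.
Apply vowel harmony: poftiyopfodopda → poftuyopfodopda.
Vowel deletion: no change.
So the correct form is poftuyopfodopda, option (B).
(C) pofopfodopda is wrong: it uses singular instead of dual for number.
(A) poftiyopfodopda is wrong: it fails to apply the sound rule(s).
(D) khatuyopfodopda is wrong: it uses accusative instead of locative for case.

B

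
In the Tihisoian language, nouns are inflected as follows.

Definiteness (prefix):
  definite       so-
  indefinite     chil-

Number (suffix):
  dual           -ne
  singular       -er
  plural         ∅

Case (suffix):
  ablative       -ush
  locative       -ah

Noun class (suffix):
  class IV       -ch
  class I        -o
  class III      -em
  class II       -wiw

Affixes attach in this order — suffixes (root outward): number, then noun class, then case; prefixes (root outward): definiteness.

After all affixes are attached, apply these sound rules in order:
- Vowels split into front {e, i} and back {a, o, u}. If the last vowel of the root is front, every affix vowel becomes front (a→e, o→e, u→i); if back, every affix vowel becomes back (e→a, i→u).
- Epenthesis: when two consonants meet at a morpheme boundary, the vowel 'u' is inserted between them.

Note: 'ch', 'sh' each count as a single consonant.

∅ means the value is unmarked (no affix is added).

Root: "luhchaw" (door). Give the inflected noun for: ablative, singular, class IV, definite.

Attach definiteness definite so- → soluhchaw.
Attach number singular -er → soluhchawer.
Attach noun class class IV -ch → soluhchawerch.
Attach case ablative -ush → soluhchawerchush.
Apply vowel harmony: soluhchawerchush → soluhchawarchush.
Apply epenthesis: soluhchawarchush → soluhchawaruchush.

soluhchawaruchush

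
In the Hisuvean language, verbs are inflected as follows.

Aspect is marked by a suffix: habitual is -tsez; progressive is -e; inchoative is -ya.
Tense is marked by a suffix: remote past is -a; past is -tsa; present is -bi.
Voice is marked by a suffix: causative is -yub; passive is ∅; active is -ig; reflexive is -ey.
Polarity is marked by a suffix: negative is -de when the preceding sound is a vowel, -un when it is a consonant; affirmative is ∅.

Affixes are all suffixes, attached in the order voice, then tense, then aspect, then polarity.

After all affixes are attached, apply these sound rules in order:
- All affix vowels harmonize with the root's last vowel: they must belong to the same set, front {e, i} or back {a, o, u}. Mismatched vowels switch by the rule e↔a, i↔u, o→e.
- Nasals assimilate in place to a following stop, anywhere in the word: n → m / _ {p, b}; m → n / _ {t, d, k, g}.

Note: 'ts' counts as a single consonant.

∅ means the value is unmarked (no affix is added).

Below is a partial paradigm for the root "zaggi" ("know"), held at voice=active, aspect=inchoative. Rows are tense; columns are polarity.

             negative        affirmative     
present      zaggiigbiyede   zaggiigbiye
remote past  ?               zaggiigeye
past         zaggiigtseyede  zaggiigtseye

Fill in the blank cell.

zaggiigeyede

Attach voice active -ig → zaggiig.
Attach tense remote past -a → zaggiiga.
Attach aspect inchoative -ya → zaggiigaya.
Attach polarity negative -de (after vowel 'a') → zaggiigayade.
Apply vowel harmony: zaggiigayade → zaggiigeyede.
Nasal assimilation: no change.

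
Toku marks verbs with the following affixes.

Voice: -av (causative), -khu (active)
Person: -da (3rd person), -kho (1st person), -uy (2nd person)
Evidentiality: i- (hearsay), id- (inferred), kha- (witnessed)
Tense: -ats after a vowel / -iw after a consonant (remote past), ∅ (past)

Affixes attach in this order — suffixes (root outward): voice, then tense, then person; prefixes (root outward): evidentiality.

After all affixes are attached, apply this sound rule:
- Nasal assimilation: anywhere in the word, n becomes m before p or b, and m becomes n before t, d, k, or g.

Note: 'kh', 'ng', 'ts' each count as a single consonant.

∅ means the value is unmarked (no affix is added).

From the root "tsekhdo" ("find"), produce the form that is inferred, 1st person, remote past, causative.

idtsekhdoaviwkho

Attach voice causative -av → tsekhdoav.
Attach tense remote past -iw (after consonant 'v') → tsekhdoaviw.
Attach person 1st person -kho → tsekhdoaviwkho.
Attach evidentiality inferred id- → idtsekhdoaviwkho.
Nasal assimilation: no change.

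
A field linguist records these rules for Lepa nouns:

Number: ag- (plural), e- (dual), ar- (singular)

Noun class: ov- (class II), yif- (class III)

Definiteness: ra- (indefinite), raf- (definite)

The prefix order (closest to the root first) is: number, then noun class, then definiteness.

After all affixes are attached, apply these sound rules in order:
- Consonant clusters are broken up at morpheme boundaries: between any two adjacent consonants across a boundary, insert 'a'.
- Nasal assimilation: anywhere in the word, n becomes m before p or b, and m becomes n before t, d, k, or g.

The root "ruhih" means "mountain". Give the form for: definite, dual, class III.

Attach number dual e- → eruhih.
Attach noun class class III yif- → yiferuhih.
Attach definiteness definite raf- → rafyiferuhih.
Apply epenthesis: rafyiferuhih → rafayiferuhih.
Nasal assimilation: no change.

rafayiferuhih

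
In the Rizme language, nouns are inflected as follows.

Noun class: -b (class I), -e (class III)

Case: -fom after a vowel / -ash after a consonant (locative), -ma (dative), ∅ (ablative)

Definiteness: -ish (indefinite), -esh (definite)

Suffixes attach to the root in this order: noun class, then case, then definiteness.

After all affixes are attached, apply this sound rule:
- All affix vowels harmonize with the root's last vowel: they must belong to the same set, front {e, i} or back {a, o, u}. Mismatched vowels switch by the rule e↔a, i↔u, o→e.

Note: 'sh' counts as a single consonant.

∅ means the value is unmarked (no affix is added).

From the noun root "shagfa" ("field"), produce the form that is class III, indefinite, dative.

Attach noun class class III -e → shagfae.
Attach case dative -ma → shagfaema.
Attach definiteness indefinite -ish → shagfaemaish.
Apply vowel harmony: shagfaemaish → shagfaamaush.

shagfaamaush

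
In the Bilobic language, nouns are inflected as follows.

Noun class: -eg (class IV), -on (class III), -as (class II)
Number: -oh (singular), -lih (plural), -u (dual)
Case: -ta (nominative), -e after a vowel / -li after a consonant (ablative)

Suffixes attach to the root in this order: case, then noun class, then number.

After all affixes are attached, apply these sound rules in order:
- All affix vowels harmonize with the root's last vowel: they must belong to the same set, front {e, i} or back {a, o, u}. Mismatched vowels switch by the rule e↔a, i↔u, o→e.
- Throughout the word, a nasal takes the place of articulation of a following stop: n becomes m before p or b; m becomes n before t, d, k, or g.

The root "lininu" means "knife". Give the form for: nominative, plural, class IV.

lininutaagluh

Attach case nominative -ta → lininuta.
Attach noun class class IV -eg → lininutaeg.
Attach number plural -lih → lininutaeglih.
Apply vowel harmony: lininutaeglih → lininutaagluh.
Nasal assimilation: no change.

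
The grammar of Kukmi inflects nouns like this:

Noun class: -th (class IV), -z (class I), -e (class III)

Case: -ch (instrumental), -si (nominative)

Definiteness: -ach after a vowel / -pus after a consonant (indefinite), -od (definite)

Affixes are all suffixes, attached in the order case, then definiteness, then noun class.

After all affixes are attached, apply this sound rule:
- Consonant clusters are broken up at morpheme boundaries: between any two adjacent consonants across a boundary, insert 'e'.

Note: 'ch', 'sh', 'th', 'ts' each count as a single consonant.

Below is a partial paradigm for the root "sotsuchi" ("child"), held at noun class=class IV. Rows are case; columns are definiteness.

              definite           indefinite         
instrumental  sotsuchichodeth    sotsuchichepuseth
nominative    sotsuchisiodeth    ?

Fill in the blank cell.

Attach case nominative -si → sotsuchisi.
Attach definiteness indefinite -ach (after vowel 'i') → sotsuchisiach.
Attach noun class class IV -th → sotsuchisiachth.
Apply epenthesis: sotsuchisiachth → sotsuchisiacheth.

sotsuchisiacheth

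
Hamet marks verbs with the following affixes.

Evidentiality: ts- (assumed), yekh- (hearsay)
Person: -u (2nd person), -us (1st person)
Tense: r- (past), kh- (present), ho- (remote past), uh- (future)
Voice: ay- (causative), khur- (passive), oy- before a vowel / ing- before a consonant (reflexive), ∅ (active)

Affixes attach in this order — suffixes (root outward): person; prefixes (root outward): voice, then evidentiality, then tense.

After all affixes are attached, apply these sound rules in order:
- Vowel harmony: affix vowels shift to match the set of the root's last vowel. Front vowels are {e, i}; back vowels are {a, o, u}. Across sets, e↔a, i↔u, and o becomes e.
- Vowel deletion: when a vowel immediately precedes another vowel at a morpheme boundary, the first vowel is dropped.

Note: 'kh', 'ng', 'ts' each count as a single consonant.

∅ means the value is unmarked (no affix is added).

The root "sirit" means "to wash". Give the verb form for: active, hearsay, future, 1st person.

ihyekhsiritis

Attach person 1st person -us → siritus.
voice = active: zero marking, form stays siritus.
Attach evidentiality hearsay yekh- → yekhsiritus.
Attach tense future uh- → uhyekhsiritus.
Apply vowel harmony: uhyekhsiritus → ihyekhsiritis.
Vowel deletion: no change.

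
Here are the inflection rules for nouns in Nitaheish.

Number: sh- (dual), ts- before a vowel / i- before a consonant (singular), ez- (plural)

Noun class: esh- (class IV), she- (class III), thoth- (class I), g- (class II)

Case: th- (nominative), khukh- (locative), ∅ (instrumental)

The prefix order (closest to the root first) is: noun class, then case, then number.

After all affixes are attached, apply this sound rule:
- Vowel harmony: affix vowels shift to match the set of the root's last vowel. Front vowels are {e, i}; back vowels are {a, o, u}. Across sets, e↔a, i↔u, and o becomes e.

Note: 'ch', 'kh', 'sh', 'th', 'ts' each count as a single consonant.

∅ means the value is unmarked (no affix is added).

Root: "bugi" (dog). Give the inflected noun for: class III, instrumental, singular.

Attach noun class class III she- → shebugi.
case = instrumental: zero marking, form stays shebugi.
Attach number singular i- (before consonant 'sh') → ishebugi.
Vowel harmony: no change.

ishebugi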